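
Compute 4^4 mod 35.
Use repeated squaring. Binary(4) = 100. Walk through the bits of the exponent 4 left-to-right: at each bit after the leading one, square the running value, then multiply by 4 if the bit is 1 (always reducing mod 35):
  bit 1 = 1 (leading): start with 4.
  bit 2 = 0: square 4^2 = 16 (mod 35).
  bit 3 = 0: square 16^2 = 256 ≡ 11 (mod 35).
Final value: 4^4 ≡ 11 (mod 35).

Final answer: 11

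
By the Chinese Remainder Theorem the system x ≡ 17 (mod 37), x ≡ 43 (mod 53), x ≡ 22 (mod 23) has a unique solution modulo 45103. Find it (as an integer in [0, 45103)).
The moduli 37, 53, 23 are pairwise coprime, so by the CRT there is a unique solution mod 37·53·23 = 45103.
Solve by successive substitution. Start with x ≡ 17 (mod 37).
  Combine with x ≡ 43 (mod 53): write x = 17 + 37·t and require 17 + 37·t ≡ 43 (mod 53), i.e. 37·t ≡ 43 − 17 ≡ 26 (mod 53). Since 37^(−1) ≡ 43 (mod 53), t ≡ 43·26 ≡ 5 (mod 53). So x ≡ 17 + 37·5 = 202 (mod 1961).
  Combine with x ≡ 22 (mod 23): write x = 202 + 1961·t and require 202 + 1961·t ≡ 22 (mod 23), i.e. 1961·t ≡ 22 − 202 ≡ 4 (mod 23). Since 1961^(−1) ≡ 4 (mod 23) (1961 ≡ 6 (mod 23)), t ≡ 4·4 ≡ 16 (mod 23). So x ≡ 202 + 1961·16 = 31578 (mod 45103).
Unique solution in [0, 45103): x = 31578.

Final answer: x ≡ 31578 (mod 45103); the representative in [0, 45103) is 31578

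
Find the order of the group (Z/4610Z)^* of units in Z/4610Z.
(Z/4610Z)^* consists of the classes a with gcd(a, 4610) = 1, so its order is φ(4610). φ is multiplicative, with φ(p^e) = p^e − p^(e−1). Factorise 4610 = 2 · 5 · 461. Then
  φ(4610) = (2 − 1) · (5 − 1) · (461 − 1) = 1 · 4 · 460 = 1840.
Thus |(Z/4610Z)^*| = 1840.

Final answer: |(Z/4610Z)^*| = 1840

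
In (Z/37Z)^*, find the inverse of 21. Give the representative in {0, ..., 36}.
21^(−1) ≡ 30 (mod 37)

Apply the extended Euclidean algorithm to (37, 21), tracking rows (r, s, t) with s·37 + t·21 = r. Each division r_prev = q·r_cur + r_new produces the new row as (previous row) − q·(current row):
  row A: (37, 1, 0)   [1·37 + 0·21 = 37]
  row B: (21, 0, 1)   [0·37 + 1·21 = 21]
  37 = 1·21 + 16   → row C = row A − 1·row B = (16, 1, −1)   [check: 1·37 − 1·21 = 16]
  21 = 1·16 + 5   → row D = row B − 1·row C = (5, −1, 2)   [check: −1·37 + 2·21 = 5]
  16 = 3·5 + 1   → row E = row C − 3·row D = (1, 4, −7)   [check: 4·37 − 7·21 = 1]
  5 = 5·1 + 0   → remainder 0, stop. gcd = 1 (last nonzero row E).
The gcd is 1, so 21 is invertible mod 37. The last nonzero row gives 4·37 − 7·21 = 1, so t = −7. So 21^(−1) ≡ −7 ≡ 30 (mod 37). Verify: 21 · 30 = 630 ≡ 1 (mod 37). ✓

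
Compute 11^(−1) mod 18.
11^(−1) ≡ 5 (mod 18)

Apply the extended Euclidean algorithm to (18, 11), tracking rows (r, s, t) with s·18 + t·11 = r. Each division r_prev = q·r_cur + r_new produces the new row as (previous row) − q·(current row):
  row A: (18, 1, 0)   [1·18 + 0·11 = 18]
  row B: (11, 0, 1)   [0·18 + 1·11 = 11]
  18 = 1·11 + 7   → row C = row A − 1·row B = (7, 1, −1)   [check: 1·18 − 1·11 = 7]
  11 = 1·7 + 4   → row D = row B − 1·row C = (4, −1, 2)   [check: −1·18 + 2·11 = 4]
  7 = 1·4 + 3   → row E = row C − 1·row D = (3, 2, −3)   [check: 2·18 − 3·11 = 3]
  4 = 1·3 + 1   → row F = row D − 1·row E = (1, −3, 5)   [check: −3·18 + 5·11 = 1]
  3 = 3·1 + 0   → remainder 0, stop. gcd = 1 (last nonzero row F).
The gcd is 1, so 11 is invertible mod 18. The last nonzero row gives −3·18 + 5·11 = 1, so t = 5. So 11^(−1) ≡ 5 (mod 18). Verify: 11 · 5 = 55 ≡ 1 (mod 18). ✓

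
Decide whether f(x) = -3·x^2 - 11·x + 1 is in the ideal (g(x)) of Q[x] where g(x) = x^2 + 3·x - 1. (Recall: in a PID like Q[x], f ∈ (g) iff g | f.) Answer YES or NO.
In Q[x] the ideal (g) consists of all multiples of g, so f ∈ (g) iff g | f, i.e. iff the remainder of f on division by g is 0. Divide f by g (g is monic, so eliminate the leading term of the running remainder at each step):
  leading term -3·x^2: subtract (-3)·g(x) = -3·x^2 - 9·x + 3, leaving -2·x - 2
The remainder r(x) = -2·x - 2 ≠ 0 (and deg r < deg g), so g ∤ f, i.e. f ∉ (g).

Final answer: NO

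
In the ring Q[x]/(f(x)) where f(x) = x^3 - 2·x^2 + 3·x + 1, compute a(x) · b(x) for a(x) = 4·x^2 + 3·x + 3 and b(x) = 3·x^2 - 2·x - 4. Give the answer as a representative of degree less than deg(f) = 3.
a · b ≡ x^2 - 105·x - 37 (mod f(x))

First multiply in Q[x] without reducing: a · b = 12·x^4 + x^3 - 13·x^2 - 18·x - 12. Now divide by f(x) = x^3 - 2·x^2 + 3·x + 1, eliminating the leading term at each step:
  leading term 12·x^4: subtract (12·x)·f(x) = 12·x^4 - 24·x^3 + 36·x^2 + 12·x, leaving 25·x^3 - 49·x^2 - 30·x - 12
  leading term 25·x^3: subtract (25)·f(x) = 25·x^3 - 50·x^2 + 75·x + 25, leaving x^2 - 105·x - 37
The degree is now < 3, so this is the remainder. Hence a · b ≡ x^2 - 105·x - 37 in Q[x]/(f).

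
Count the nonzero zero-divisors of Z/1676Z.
Z/1676Z has 839 nonzero zero-divisors

In Z/1676Z each nonzero element is either a unit (gcd with 1676 is 1) or a zero-divisor (gcd > 1). The number of units is φ(1676): factorise 1676 = 2^2 · 419, so φ(1676) = (2^2 − 2^1) · (419 − 1) = 2 · 418 = 836. The nonzero elements number 1676 − 1 = 1675. Hence the nonzero zero-divisors number 1675 − 836 = 839.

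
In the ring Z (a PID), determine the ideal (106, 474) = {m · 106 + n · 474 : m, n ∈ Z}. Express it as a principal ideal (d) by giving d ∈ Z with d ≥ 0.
In the PID Z, (a, b) is generated by gcd(a, b). Compute gcd(474, 106) with the extended Euclidean algorithm, tracking rows (r, s, t) with s·474 + t·106 = r:
  row A: (474, 1, 0)   [1·474 + 0·106 = 474]
  row B: (106, 0, 1)   [0·474 + 1·106 = 106]
  474 = 4·106 + 50   → row C = row A − 4·row B = (50, 1, −4)   [check: 1·474 − 4·106 = 50]
  106 = 2·50 + 6   → row D = row B − 2·row C = (6, −2, 9)   [check: −2·474 + 9·106 = 6]
  50 = 8·6 + 2   → row E = row C − 8·row D = (2, 17, −76)   [check: 17·474 − 76·106 = 2]
  6 = 3·2 + 0   → remainder 0, stop. gcd = 2 (last nonzero row E).
So gcd(106, 474) = 2, with Bézout identity 17·474 − 76·106 = 2. Containment (⊇): the Bézout identity exhibits 2 as an element of (106, 474), giving (2) ⊆ (106, 474). Containment (⊆): since 2 | 106 and 2 | 474 (106 = 2·53, 474 = 2·237), every Z-linear combination of 106 and 474 is divisible by 2, so (106, 474) ⊆ (2). Therefore (106, 474) = (2), d = 2.

Final answer: (106, 474) = (2); d = 2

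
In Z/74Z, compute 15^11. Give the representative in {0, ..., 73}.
Use repeated squaring. Binary(11) = 1011. Walk through the bits of the exponent 11 left-to-right: at each bit after the leading one, square the running value, then multiply by 15 if the bit is 1 (always reducing mod 74):
  bit 1 = 1 (leading): start with 15.
  bit 2 = 0: square 15^2 = 225 ≡ 3 (mod 74).
  bit 3 = 1: square 3^2 = 9; bit is 1, so multiply 9·15 = 135 ≡ 61 (mod 74).
  bit 4 = 1: square 61^2 = 3721 ≡ 21; bit is 1, so multiply 21·15 = 315 ≡ 19 (mod 74).
Final value: 15^11 ≡ 19 (mod 74).

Final answer: 19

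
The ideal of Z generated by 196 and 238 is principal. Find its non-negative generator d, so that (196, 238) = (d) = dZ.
(196, 238) = (14); d = 14

In the PID Z, (a, b) is generated by gcd(a, b). Compute gcd(238, 196) with the extended Euclidean algorithm, tracking rows (r, s, t) with s·238 + t·196 = r:
  row A: (238, 1, 0)   [1·238 + 0·196 = 238]
  row B: (196, 0, 1)   [0·238 + 1·196 = 196]
  238 = 1·196 + 42   → row C = row A − 1·row B = (42, 1, −1)   [check: 1·238 − 1·196 = 42]
  196 = 4·42 + 28   → row D = row B − 4·row C = (28, −4, 5)   [check: −4·238 + 5·196 = 28]
  42 = 1·28 + 14   → row E = row C − 1·row D = (14, 5, −6)   [check: 5·238 − 6·196 = 14]
  28 = 2·14 + 0   → remainder 0, stop. gcd = 14 (last nonzero row E).
So gcd(196, 238) = 14, with Bézout identity 5·238 − 6·196 = 14. Containment (⊇): the Bézout identity exhibits 14 as an element of (196, 238), giving (14) ⊆ (196, 238). Containment (⊆): since 14 | 196 and 14 | 238 (196 = 14·14, 238 = 14·17), every Z-linear combination of 196 and 238 is divisible by 14, so (196, 238) ⊆ (14). Therefore (196, 238) = (14), d = 14.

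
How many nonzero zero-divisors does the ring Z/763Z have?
In Z/763Z each nonzero element is either a unit (gcd with 763 is 1) or a zero-divisor (gcd > 1). The number of units is φ(763): factorise 763 = 7 · 109, so φ(763) = (7 − 1) · (109 − 1) = 6 · 108 = 648. The nonzero elements number 763 − 1 = 762. Hence the nonzero zero-divisors number 762 − 648 = 114.

Final answer: Z/763Z has 114 nonzero zero-divisors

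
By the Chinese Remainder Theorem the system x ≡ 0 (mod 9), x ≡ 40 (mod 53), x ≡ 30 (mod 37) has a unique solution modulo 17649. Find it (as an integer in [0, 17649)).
The moduli 9, 53, 37 are pairwise coprime, so by the CRT there is a unique solution mod 9·53·37 = 17649.
Solve by successive substitution. Start with x ≡ 0 (mod 9).
  Combine with x ≡ 40 (mod 53): write x = 9·t and require 9·t ≡ 40 (mod 53). Since 9^(−1) ≡ 6 (mod 53), t ≡ 6·40 ≡ 28 (mod 53). So x ≡ 9·28 = 252 (mod 477).
  Combine with x ≡ 30 (mod 37): write x = 252 + 477·t and require 252 + 477·t ≡ 30 (mod 37), i.e. 477·t ≡ 30 − 252 ≡ 0 (mod 37). Since 477^(−1) ≡ 9 (mod 37) (477 ≡ 33 (mod 37)), t ≡ 9·0 ≡ 0 (mod 37). So x ≡ 252 + 477·0 = 252 (mod 17649).
Unique solution in [0, 17649): x = 252.

Final answer: x ≡ 252 (mod 17649); the representative in [0, 17649) is 252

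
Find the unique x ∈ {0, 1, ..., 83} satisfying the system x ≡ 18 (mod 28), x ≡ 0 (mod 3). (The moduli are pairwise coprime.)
The moduli 28, 3 are pairwise coprime, so by the CRT there is a unique solution mod 28·3 = 84.
Solve by successive substitution. Start with x ≡ 18 (mod 28).
  Combine with x ≡ 0 (mod 3): write x = 18 + 28·t and require 18 + 28·t ≡ 0 (mod 3), i.e. 28·t ≡ 0 − 18 ≡ 0 (mod 3). Since 28^(−1) ≡ 1 (mod 3) (28 ≡ 1 (mod 3)), t ≡ 1·0 ≡ 0 (mod 3). So x ≡ 18 + 28·0 = 18 (mod 84).
Unique solution in [0, 84): x = 18.

Final answer: x ≡ 18 (mod 84); the representative in [0, 84) is 18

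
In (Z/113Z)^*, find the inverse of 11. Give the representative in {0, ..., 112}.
Apply the extended Euclidean algorithm to (113, 11), tracking rows (r, s, t) with s·113 + t·11 = r. Each division r_prev = q·r_cur + r_new produces the new row as (previous row) − q·(current row):
  row A: (113, 1, 0)   [1·113 + 0·11 = 113]
  row B: (11, 0, 1)   [0·113 + 1·11 = 11]
  113 = 10·11 + 3   → row C = row A − 10·row B = (3, 1, −10)   [check: 1·113 − 10·11 = 3]
  11 = 3·3 + 2   → row D = row B − 3·row C = (2, −3, 31)   [check: −3·113 + 31·11 = 2]
  3 = 1·2 + 1   → row E = row C − 1·row D = (1, 4, −41)   [check: 4·113 − 41·11 = 1]
  2 = 2·1 + 0   → remainder 0, stop. gcd = 1 (last nonzero row E).
The gcd is 1, so 11 is invertible mod 113. The last nonzero row gives 4·113 − 41·11 = 1, so t = −41. So 11^(−1) ≡ −41 ≡ 72 (mod 113). Verify: 11 · 72 = 792 ≡ 1 (mod 113). ✓

Final answer: 11^(−1) ≡ 72 (mod 113)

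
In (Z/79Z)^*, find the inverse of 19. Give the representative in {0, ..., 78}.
19^(−1) ≡ 25 (mod 79)

Apply the extended Euclidean algorithm to (79, 19), tracking rows (r, s, t) with s·79 + t·19 = r. Each division r_prev = q·r_cur + r_new produces the new row as (previous row) − q·(current row):
  row A: (79, 1, 0)   [1·79 + 0·19 = 79]
  row B: (19, 0, 1)   [0·79 + 1·19 = 19]
  79 = 4·19 + 3   → row C = row A − 4·row B = (3, 1, −4)   [check: 1·79 − 4·19 = 3]
  19 = 6·3 + 1   → row D = row B − 6·row C = (1, −6, 25)   [check: −6·79 + 25·19 = 1]
  3 = 3·1 + 0   → remainder 0, stop. gcd = 1 (last nonzero row D).
The gcd is 1, so 19 is invertible mod 79. The last nonzero row gives −6·79 + 25·19 = 1, so t = 25. So 19^(−1) ≡ 25 (mod 79). Verify: 19 · 25 = 475 ≡ 1 (mod 79). ✓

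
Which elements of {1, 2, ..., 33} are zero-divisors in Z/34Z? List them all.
An element a ∈ Z/34Z (with a ≠ 0) is a zero-divisor iff gcd(a, 34) > 1 (because a is a unit precisely when gcd(a, n) = 1, and in Z/nZ every nonzero, non-unit element is a zero-divisor). Scan a = 1, ..., 33 and keep those with gcd(a, 34) > 1:
  gcd(2, 34) = 2, gcd(4, 34) = 2, gcd(6, 34) = 2, gcd(8, 34) = 2, gcd(10, 34) = 2, gcd(12, 34) = 2, gcd(14, 34) = 2, gcd(16, 34) = 2, gcd(17, 34) = 17, gcd(18, 34) = 2, gcd(20, 34) = 2, gcd(22, 34) = 2, gcd(24, 34) = 2, gcd(26, 34) = 2, gcd(28, 34) = 2, gcd(30, 34) = 2, gcd(32, 34) = 2.
All other a ∈ {1, ..., 33} have gcd(a, 34) = 1 and are units. So the nonzero zero-divisors are exactly the 17 values of a appearing in this scan.

Final answer: nonzero zero-divisors of Z/34Z = {2, 4, 6, 8, 10, 12, 14, 16, 17, 18, 20, 22, 24, 26, 28, 30, 32}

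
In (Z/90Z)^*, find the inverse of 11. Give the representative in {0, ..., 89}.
11^(−1) ≡ 41 (mod 90)

Apply the extended Euclidean algorithm to (90, 11), tracking rows (r, s, t) with s·90 + t·11 = r. Each division r_prev = q·r_cur + r_new produces the new row as (previous row) − q·(current row):
  row A: (90, 1, 0)   [1·90 + 0·11 = 90]
  row B: (11, 0, 1)   [0·90 + 1·11 = 11]
  90 = 8·11 + 2   → row C = row A − 8·row B = (2, 1, −8)   [check: 1·90 − 8·11 = 2]
  11 = 5·2 + 1   → row D = row B − 5·row C = (1, −5, 41)   [check: −5·90 + 41·11 = 1]
  2 = 2·1 + 0   → remainder 0, stop. gcd = 1 (last nonzero row D).
The gcd is 1, so 11 is invertible mod 90. The last nonzero row gives −5·90 + 41·11 = 1, so t = 41. So 11^(−1) ≡ 41 (mod 90). Verify: 11 · 41 = 451 ≡ 1 (mod 90). ✓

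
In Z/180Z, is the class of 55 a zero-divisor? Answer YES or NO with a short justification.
gcd(55, 180) = 5 > 1, so 55 is not a unit in Z/180Z. In Z/nZ every nonzero non-unit is a zero-divisor: explicitly, take b = 180/gcd = 36 ≠ 0 (mod 180); then 55·36 = 1980 = 11·180, i.e. 55·36 ≡ 0 (mod 180). So 55 is a zero-divisor.

Final answer: YES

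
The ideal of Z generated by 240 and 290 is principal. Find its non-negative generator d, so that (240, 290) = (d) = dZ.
(240, 290) = (10); d = 10

In the PID Z, (a, b) is generated by gcd(a, b). Compute gcd(290, 240) with the extended Euclidean algorithm, tracking rows (r, s, t) with s·290 + t·240 = r:
  row A: (290, 1, 0)   [1·290 + 0·240 = 290]
  row B: (240, 0, 1)   [0·290 + 1·240 = 240]
  290 = 1·240 + 50   → row C = row A − 1·row B = (50, 1, −1)   [check: 1·290 − 1·240 = 50]
  240 = 4·50 + 40   → row D = row B − 4·row C = (40, −4, 5)   [check: −4·290 + 5·240 = 40]
  50 = 1·40 + 10   → row E = row C − 1·row D = (10, 5, −6)   [check: 5·290 − 6·240 = 10]
  40 = 4·10 + 0   → remainder 0, stop. gcd = 10 (last nonzero row E).
So gcd(240, 290) = 10, with Bézout identity 5·290 − 6·240 = 10. Containment (⊇): the Bézout identity exhibits 10 as an element of (240, 290), giving (10) ⊆ (240, 290). Containment (⊆): since 10 | 240 and 10 | 290 (240 = 10·24, 290 = 10·29), every Z-linear combination of 240 and 290 is divisible by 10, so (240, 290) ⊆ (10). Therefore (240, 290) = (10), d = 10.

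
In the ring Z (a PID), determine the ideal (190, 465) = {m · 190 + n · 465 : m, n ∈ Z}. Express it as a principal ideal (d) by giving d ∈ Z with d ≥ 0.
(190, 465) = (5); d = 5

In the PID Z, (a, b) is generated by gcd(a, b). Compute gcd(465, 190) with the extended Euclidean algorithm, tracking rows (r, s, t) with s·465 + t·190 = r:
  row A: (465, 1, 0)   [1·465 + 0·190 = 465]
  row B: (190, 0, 1)   [0·465 + 1·190 = 190]
  465 = 2·190 + 85   → row C = row A − 2·row B = (85, 1, −2)   [check: 1·465 − 2·190 = 85]
  190 = 2·85 + 20   → row D = row B − 2·row C = (20, −2, 5)   [check: −2·465 + 5·190 = 20]
  85 = 4·20 + 5   → row E = row C − 4·row D = (5, 9, −22)   [check: 9·465 − 22·190 = 5]
  20 = 4·5 + 0   → remainder 0, stop. gcd = 5 (last nonzero row E).
So gcd(190, 465) = 5, with Bézout identity 9·465 − 22·190 = 5. Containment (⊇): the Bézout identity exhibits 5 as an element of (190, 465), giving (5) ⊆ (190, 465). Containment (⊆): since 5 | 190 and 5 | 465 (190 = 5·38, 465 = 5·93), every Z-linear combination of 190 and 465 is divisible by 5, so (190, 465) ⊆ (5). Therefore (190, 465) = (5), d = 5.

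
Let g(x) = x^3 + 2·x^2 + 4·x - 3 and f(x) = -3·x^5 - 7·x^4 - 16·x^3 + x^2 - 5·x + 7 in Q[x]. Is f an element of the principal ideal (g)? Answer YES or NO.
In Q[x] the ideal (g) consists of all multiples of g, so f ∈ (g) iff g | f, i.e. iff the remainder of f on division by g is 0. Divide f by g (g is monic, so eliminate the leading term of the running remainder at each step):
  leading term -3·x^5: subtract (-3·x^2)·g(x) = -3·x^5 - 6·x^4 - 12·x^3 + 9·x^2, leaving -x^4 - 4·x^3 - 8·x^2 - 5·x + 7
  leading term -x^4: subtract (-x)·g(x) = -x^4 - 2·x^3 - 4·x^2 + 3·x, leaving -2·x^3 - 4·x^2 - 8·x + 7
  leading term -2·x^3: subtract (-2)·g(x) = -2·x^3 - 4·x^2 - 8·x + 6, leaving 1
The remainder r(x) = 1 ≠ 0 (and deg r < deg g), so g ∤ f, i.e. f ∉ (g).

Final answer: NO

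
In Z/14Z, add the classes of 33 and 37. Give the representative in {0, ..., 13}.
0

Reduce the summands first: 33 ≡ 5, 37 ≡ 9 (mod 14), so 33 + 37 ≡ 5 + 9 (mod 14). 5 + 9 = 14; 14 = 1·14 + 0, so (33 + 37) mod 14 = 0.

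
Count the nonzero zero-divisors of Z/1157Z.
In Z/1157Z each nonzero element is either a unit (gcd with 1157 is 1) or a zero-divisor (gcd > 1). The number of units is φ(1157): factorise 1157 = 13 · 89, so φ(1157) = (13 − 1) · (89 − 1) = 12 · 88 = 1056. The nonzero elements number 1157 − 1 = 1156. Hence the nonzero zero-divisors number 1156 − 1056 = 100.

Final answer: Z/1157Z has 100 nonzero zero-divisors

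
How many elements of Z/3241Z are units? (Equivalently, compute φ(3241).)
An element a ∈ Z/3241Z is a unit iff gcd(a, 3241) = 1, so the number of units is φ(3241). φ is multiplicative, with φ(p^e) = p^e − p^(e−1). Factorise 3241 = 7 · 463. Then
  φ(3241) = (7 − 1) · (463 − 1) = 6 · 462 = 2772.

Final answer: Z/3241Z has φ(3241) = 2772 units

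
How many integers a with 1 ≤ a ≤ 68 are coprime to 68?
32

The number of a ∈ {1, ..., 68} with gcd(a, 68) = 1 is by definition Euler's totient φ(68). φ is multiplicative, with φ(p^e) = p^e − p^(e−1). Factorise 68 = 2^2 · 17. Then
  φ(68) = (2^2 − 2^1) · (17 − 1) = 2 · 16 = 32.
So there are 32 such integers.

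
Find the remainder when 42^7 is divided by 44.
Use repeated squaring. Binary(7) = 111. Walk through the bits of the exponent 7 left-to-right: at each bit after the leading one, square the running value, then multiply by 42 if the bit is 1 (always reducing mod 44):
  bit 1 = 1 (leading): start with 42.
  bit 2 = 1: square 42^2 = 1764 ≡ 4; bit is 1, so multiply 4·42 = 168 ≡ 36 (mod 44).
  bit 3 = 1: square 36^2 = 1296 ≡ 20; bit is 1, so multiply 20·42 = 840 ≡ 4 (mod 44).
Final value: 42^7 ≡ 4 (mod 44).

Final answer: 4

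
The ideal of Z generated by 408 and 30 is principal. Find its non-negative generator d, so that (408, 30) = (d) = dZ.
(408, 30) = (6); d = 6

In the PID Z, (a, b) is generated by gcd(a, b). Compute gcd(408, 30) with the extended Euclidean algorithm, tracking rows (r, s, t) with s·408 + t·30 = r:
  row A: (408, 1, 0)   [1·408 + 0·30 = 408]
  row B: (30, 0, 1)   [0·408 + 1·30 = 30]
  408 = 13·30 + 18   → row C = row A − 13·row B = (18, 1, −13)   [check: 1·408 − 13·30 = 18]
  30 = 1·18 + 12   → row D = row B − 1·row C = (12, −1, 14)   [check: −1·408 + 14·30 = 12]
  18 = 1·12 + 6   → row E = row C − 1·row D = (6, 2, −27)   [check: 2·408 − 27·30 = 6]
  12 = 2·6 + 0   → remainder 0, stop. gcd = 6 (last nonzero row E).
So gcd(408, 30) = 6, with Bézout identity 2·408 − 27·30 = 6. Containment (⊇): the Bézout identity exhibits 6 as an element of (408, 30), giving (6) ⊆ (408, 30). Containment (⊆): since 6 | 408 and 6 | 30 (408 = 6·68, 30 = 6·5), every Z-linear combination of 408 and 30 is divisible by 6, so (408, 30) ⊆ (6). Therefore (408, 30) = (6), d = 6.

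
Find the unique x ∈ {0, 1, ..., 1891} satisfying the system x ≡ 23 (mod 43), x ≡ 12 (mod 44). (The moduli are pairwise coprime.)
x ≡ 496 (mod 1892); the representative in [0, 1892) is 496

The moduli 43, 44 are pairwise coprime, so by the CRT there is a unique solution mod 43·44 = 1892.
Solve by successive substitution. Start with x ≡ 23 (mod 43).
  Combine with x ≡ 12 (mod 44): write x = 23 + 43·t and require 23 + 43·t ≡ 12 (mod 44), i.e. 43·t ≡ 12 − 23 ≡ 33 (mod 44). Since 43^(−1) ≡ 43 (mod 44), t ≡ 43·33 ≡ 11 (mod 44). So x ≡ 23 + 43·11 = 496 (mod 1892).
Unique solution in [0, 1892): x = 496.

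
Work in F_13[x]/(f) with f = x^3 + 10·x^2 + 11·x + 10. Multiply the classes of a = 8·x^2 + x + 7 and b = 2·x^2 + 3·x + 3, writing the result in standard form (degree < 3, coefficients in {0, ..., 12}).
Multiply as integer polynomials: a · b = 16·x^4 + 26·x^3 + 41·x^2 + 24·x + 21. Reducing coefficients mod 13: a · b ≡ 3·x^4 + 2·x^2 + 11·x + 8. Now divide by f(x) = x^3 + 10·x^2 + 11·x + 10 in F_13[x], eliminating the leading term at each step:
  leading term 3·x^4: subtract (3·x)·f(x) = 3·x^4 + 4·x^3 + 7·x^2 + 4·x, leaving 9·x^3 + 8·x^2 + 7·x + 8 (coefficients mod 13)
  leading term 9·x^3: subtract (9)·f(x) = 9·x^3 + 12·x^2 + 8·x + 12, leaving 9·x^2 + 12·x + 9 (coefficients mod 13)
The degree is now < 3, so this is the remainder. Hence a · b ≡ 9·x^2 + 12·x + 9 in F_13[x]/(f).

Final answer: a · b ≡ 9·x^2 + 12·x + 9 (mod f(x))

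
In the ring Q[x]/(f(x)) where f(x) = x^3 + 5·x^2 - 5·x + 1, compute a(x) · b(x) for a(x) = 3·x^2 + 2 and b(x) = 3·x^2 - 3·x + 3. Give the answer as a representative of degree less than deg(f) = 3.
First multiply in Q[x] without reducing: a · b = 9·x^4 - 9·x^3 + 15·x^2 - 6·x + 6. Now divide by f(x) = x^3 + 5·x^2 - 5·x + 1, eliminating the leading term at each step:
  leading term 9·x^4: subtract (9·x)·f(x) = 9·x^4 + 45·x^3 - 45·x^2 + 9·x, leaving -54·x^3 + 60·x^2 - 15·x + 6
  leading term -54·x^3: subtract (-54)·f(x) = -54·x^3 - 270·x^2 + 270·x - 54, leaving 330·x^2 - 285·x + 60
The degree is now < 3, so this is the remainder. Hence a · b ≡ 330·x^2 - 285·x + 60 in Q[x]/(f).

Final answer: a · b ≡ 330·x^2 - 285·x + 60 (mod f(x))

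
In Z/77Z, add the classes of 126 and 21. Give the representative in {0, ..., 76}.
70

Reduce the summands first: 126 ≡ 49 (mod 77), so 126 + 21 ≡ 49 + 21 (mod 77). 49 + 21 = 70; 70 = 0·77 + 70, so (126 + 21) mod 77 = 70.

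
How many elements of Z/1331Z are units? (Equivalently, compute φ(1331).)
Z/1331Z has φ(1331) = 1210 units

An element a ∈ Z/1331Z is a unit iff gcd(a, 1331) = 1, so the number of units is φ(1331). φ is multiplicative, with φ(p^e) = p^e − p^(e−1). Factorise 1331 = 11^3. Then
  φ(1331) = (11^3 − 11^2) = 1210 = 1210.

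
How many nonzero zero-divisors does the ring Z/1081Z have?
In Z/1081Z each nonzero element is either a unit (gcd with 1081 is 1) or a zero-divisor (gcd > 1). The number of units is φ(1081): factorise 1081 = 23 · 47, so φ(1081) = (23 − 1) · (47 − 1) = 22 · 46 = 1012. The nonzero elements number 1081 − 1 = 1080. Hence the nonzero zero-divisors number 1080 − 1012 = 68.

Final answer: Z/1081Z has 68 nonzero zero-divisors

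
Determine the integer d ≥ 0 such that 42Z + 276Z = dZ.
In the PID Z, (a, b) is generated by gcd(a, b). Compute gcd(276, 42) with the extended Euclidean algorithm, tracking rows (r, s, t) with s·276 + t·42 = r:
  row A: (276, 1, 0)   [1·276 + 0·42 = 276]
  row B: (42, 0, 1)   [0·276 + 1·42 = 42]
  276 = 6·42 + 24   → row C = row A − 6·row B = (24, 1, −6)   [check: 1·276 − 6·42 = 24]
  42 = 1·24 + 18   → row D = row B − 1·row C = (18, −1, 7)   [check: −1·276 + 7·42 = 18]
  24 = 1·18 + 6   → row E = row C − 1·row D = (6, 2, −13)   [check: 2·276 − 13·42 = 6]
  18 = 3·6 + 0   → remainder 0, stop. gcd = 6 (last nonzero row E).
So gcd(42, 276) = 6, with Bézout identity 2·276 − 13·42 = 6. Containment (⊇): the Bézout identity exhibits 6 as an element of (42, 276), giving (6) ⊆ (42, 276). Containment (⊆): since 6 | 42 and 6 | 276 (42 = 6·7, 276 = 6·46), every Z-linear combination of 42 and 276 is divisible by 6, so (42, 276) ⊆ (6). Therefore (42, 276) = (6), d = 6.

Final answer: (42, 276) = (6); d = 6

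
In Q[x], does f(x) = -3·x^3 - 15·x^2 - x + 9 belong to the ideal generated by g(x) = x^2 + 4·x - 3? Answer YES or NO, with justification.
NO

In Q[x] the ideal (g) consists of all multiples of g, so f ∈ (g) iff g | f, i.e. iff the remainder of f on division by g is 0. Divide f by g (g is monic, so eliminate the leading term of the running remainder at each step):
  leading term -3·x^3: subtract (-3·x)·g(x) = -3·x^3 - 12·x^2 + 9·x, leaving -3·x^2 - 10·x + 9
  leading term -3·x^2: subtract (-3)·g(x) = -3·x^2 - 12·x + 9, leaving 2·x
The remainder r(x) = 2·x ≠ 0 (and deg r < deg g), so g ∤ f, i.e. f ∉ (g).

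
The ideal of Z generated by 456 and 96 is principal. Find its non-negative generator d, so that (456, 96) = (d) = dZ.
(456, 96) = (24); d = 24

In the PID Z, (a, b) is generated by gcd(a, b). Compute gcd(456, 96) with the extended Euclidean algorithm, tracking rows (r, s, t) with s·456 + t·96 = r:
  row A: (456, 1, 0)   [1·456 + 0·96 = 456]
  row B: (96, 0, 1)   [0·456 + 1·96 = 96]
  456 = 4·96 + 72   → row C = row A − 4·row B = (72, 1, −4)   [check: 1·456 − 4·96 = 72]
  96 = 1·72 + 24   → row D = row B − 1·row C = (24, −1, 5)   [check: −1·456 + 5·96 = 24]
  72 = 3·24 + 0   → remainder 0, stop. gcd = 24 (last nonzero row D).
So gcd(456, 96) = 24, with Bézout identity −1·456 + 5·96 = 24. Containment (⊇): the Bézout identity exhibits 24 as an element of (456, 96), giving (24) ⊆ (456, 96). Containment (⊆): since 24 | 456 and 24 | 96 (456 = 24·19, 96 = 24·4), every Z-linear combination of 456 and 96 is divisible by 24, so (456, 96) ⊆ (24). Therefore (456, 96) = (24), d = 24.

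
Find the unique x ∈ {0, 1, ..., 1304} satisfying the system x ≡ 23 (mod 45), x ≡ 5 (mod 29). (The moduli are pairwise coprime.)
x ≡ 788 (mod 1305); the representative in [0, 1305) is 788

The moduli 45, 29 are pairwise coprime, so by the CRT there is a unique solution mod 45·29 = 1305.
Solve by successive substitution. Start with x ≡ 23 (mod 45).
  Combine with x ≡ 5 (mod 29): write x = 23 + 45·t and require 23 + 45·t ≡ 5 (mod 29), i.e. 45·t ≡ 5 − 23 ≡ 11 (mod 29). Since 45^(−1) ≡ 20 (mod 29) (45 ≡ 16 (mod 29)), t ≡ 20·11 ≡ 17 (mod 29). So x ≡ 23 + 45·17 = 788 (mod 1305).
Unique solution in [0, 1305): x = 788.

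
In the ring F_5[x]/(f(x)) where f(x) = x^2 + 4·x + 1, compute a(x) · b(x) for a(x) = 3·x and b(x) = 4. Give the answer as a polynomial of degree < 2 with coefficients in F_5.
a · b ≡ 2·x (mod f(x))

Multiply as integer polynomials: a · b = 12·x. Reducing coefficients mod 5: a · b ≡ 2·x. This already has degree < 2, so no reduction by f is needed. Hence a · b ≡ 2·x in F_5[x]/(f).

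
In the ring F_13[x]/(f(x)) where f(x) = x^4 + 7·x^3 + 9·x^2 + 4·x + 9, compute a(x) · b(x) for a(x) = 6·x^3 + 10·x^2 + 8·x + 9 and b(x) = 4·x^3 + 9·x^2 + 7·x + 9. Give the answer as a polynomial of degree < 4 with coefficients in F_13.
Multiply as integer polynomials: a · b = 24·x^6 + 94·x^5 + 164·x^4 + 232·x^3 + 227·x^2 + 135·x + 81. Reducing coefficients mod 13: a · b ≡ 11·x^6 + 3·x^5 + 8·x^4 + 11·x^3 + 6·x^2 + 5·x + 3. Now divide by f(x) = x^4 + 7·x^3 + 9·x^2 + 4·x + 9 in F_13[x], eliminating the leading term at each step:
  leading term 11·x^6: subtract (11·x^2)·f(x) = 11·x^6 + 12·x^5 + 8·x^4 + 5·x^3 + 8·x^2, leaving 4·x^5 + 6·x^3 + 11·x^2 + 5·x + 3 (coefficients mod 13)
  leading term 4·x^5: subtract (4·x)·f(x) = 4·x^5 + 2·x^4 + 10·x^3 + 3·x^2 + 10·x, leaving 11·x^4 + 9·x^3 + 8·x^2 + 8·x + 3 (coefficients mod 13)
  leading term 11·x^4: subtract (11)·f(x) = 11·x^4 + 12·x^3 + 8·x^2 + 5·x + 8, leaving 10·x^3 + 3·x + 8 (coefficients mod 13)
The degree is now < 4, so this is the remainder. Hence a · b ≡ 10·x^3 + 3·x + 8 in F_13[x]/(f).

Final answer: a · b ≡ 10·x^3 + 3·x + 8 (mod f(x))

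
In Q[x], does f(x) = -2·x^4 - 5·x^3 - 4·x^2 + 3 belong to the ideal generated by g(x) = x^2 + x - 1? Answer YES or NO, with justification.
In Q[x] the ideal (g) consists of all multiples of g, so f ∈ (g) iff g | f, i.e. iff the remainder of f on division by g is 0. Divide f by g (g is monic, so eliminate the leading term of the running remainder at each step):
  leading term -2·x^4: subtract (-2·x^2)·g(x) = -2·x^4 - 2·x^3 + 2·x^2, leaving -3·x^3 - 6·x^2 + 3
  leading term -3·x^3: subtract (-3·x)·g(x) = -3·x^3 - 3·x^2 + 3·x, leaving -3·x^2 - 3·x + 3
  leading term -3·x^2: subtract (-3)·g(x) = -3·x^2 - 3·x + 3, leaving 0
The remainder is 0, so f(x) = g(x) · h(x) with h(x) = -2·x^2 - 3·x - 3. Hence g | f, i.e. f ∈ (g).

Final answer: YES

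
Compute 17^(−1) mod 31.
Apply the extended Euclidean algorithm to (31, 17), tracking rows (r, s, t) with s·31 + t·17 = r. Each division r_prev = q·r_cur + r_new produces the new row as (previous row) − q·(current row):
  row A: (31, 1, 0)   [1·31 + 0·17 = 31]
  row B: (17, 0, 1)   [0·31 + 1·17 = 17]
  31 = 1·17 + 14   → row C = row A − 1·row B = (14, 1, −1)   [check: 1·31 − 1·17 = 14]
  17 = 1·14 + 3   → row D = row B − 1·row C = (3, −1, 2)   [check: −1·31 + 2·17 = 3]
  14 = 4·3 + 2   → row E = row C − 4·row D = (2, 5, −9)   [check: 5·31 − 9·17 = 2]
  3 = 1·2 + 1   → row F = row D − 1·row E = (1, −6, 11)   [check: −6·31 + 11·17 = 1]
  2 = 2·1 + 0   → remainder 0, stop. gcd = 1 (last nonzero row F).
The gcd is 1, so 17 is invertible mod 31. The last nonzero row gives −6·31 + 11·17 = 1, so t = 11. So 17^(−1) ≡ 11 (mod 31). Verify: 17 · 11 = 187 ≡ 1 (mod 31). ✓

Final answer: 17^(−1) ≡ 11 (mod 31)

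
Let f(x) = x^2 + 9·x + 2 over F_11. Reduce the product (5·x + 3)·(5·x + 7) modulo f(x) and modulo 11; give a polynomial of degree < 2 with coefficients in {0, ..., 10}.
a · b ≡ x + 4 (mod f(x))

Multiply as integer polynomials: a · b = 25·x^2 + 50·x + 21. Reducing coefficients mod 11: a · b ≡ 3·x^2 + 6·x + 10. Now divide by f(x) = x^2 + 9·x + 2 in F_11[x], eliminating the leading term at each step:
  leading term 3·x^2: subtract (3)·f(x) = 3·x^2 + 5·x + 6, leaving x + 4 (coefficients mod 11)
The degree is now < 2, so this is the remainder. Hence a · b ≡ x + 4 in F_11[x]/(f).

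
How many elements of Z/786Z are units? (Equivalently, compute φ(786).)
Z/786Z has φ(786) = 260 units

An element a ∈ Z/786Z is a unit iff gcd(a, 786) = 1, so the number of units is φ(786). φ is multiplicative, with φ(p^e) = p^e − p^(e−1). Factorise 786 = 2 · 3 · 131. Then
  φ(786) = (2 − 1) · (3 − 1) · (131 − 1) = 1 · 2 · 130 = 260.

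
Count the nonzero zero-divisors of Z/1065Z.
In Z/1065Z each nonzero element is either a unit (gcd with 1065 is 1) or a zero-divisor (gcd > 1). The number of units is φ(1065): factorise 1065 = 3 · 5 · 71, so φ(1065) = (3 − 1) · (5 − 1) · (71 − 1) = 2 · 4 · 70 = 560. The nonzero elements number 1065 − 1 = 1064. Hence the nonzero zero-divisors number 1064 − 560 = 504.

Final answer: Z/1065Z has 504 nonzero zero-divisors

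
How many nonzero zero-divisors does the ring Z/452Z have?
Z/452Z has 227 nonzero zero-divisors

In Z/452Z each nonzero element is either a unit (gcd with 452 is 1) or a zero-divisor (gcd > 1). The number of units is φ(452): factorise 452 = 2^2 · 113, so φ(452) = (2^2 − 2^1) · (113 − 1) = 2 · 112 = 224. The nonzero elements number 452 − 1 = 451. Hence the nonzero zero-divisors number 451 − 224 = 227.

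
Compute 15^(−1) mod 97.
Apply the extended Euclidean algorithm to (97, 15), tracking rows (r, s, t) with s·97 + t·15 = r. Each division r_prev = q·r_cur + r_new produces the new row as (previous row) − q·(current row):
  row A: (97, 1, 0)   [1·97 + 0·15 = 97]
  row B: (15, 0, 1)   [0·97 + 1·15 = 15]
  97 = 6·15 + 7   → row C = row A − 6·row B = (7, 1, −6)   [check: 1·97 − 6·15 = 7]
  15 = 2·7 + 1   → row D = row B − 2·row C = (1, −2, 13)   [check: −2·97 + 13·15 = 1]
  7 = 7·1 + 0   → remainder 0, stop. gcd = 1 (last nonzero row D).
The gcd is 1, so 15 is invertible mod 97. The last nonzero row gives −2·97 + 13·15 = 1, so t = 13. So 15^(−1) ≡ 13 (mod 97). Verify: 15 · 13 = 195 ≡ 1 (mod 97). ✓

Final answer: 15^(−1) ≡ 13 (mod 97)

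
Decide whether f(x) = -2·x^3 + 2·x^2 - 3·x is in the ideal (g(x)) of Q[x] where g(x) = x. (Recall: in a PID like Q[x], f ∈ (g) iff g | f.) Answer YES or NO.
YES

In Q[x] the ideal (g) consists of all multiples of g, so f ∈ (g) iff g | f, i.e. iff the remainder of f on division by g is 0. Divide f by g (g is monic, so eliminate the leading term of the running remainder at each step):
  leading term -2·x^3: subtract (-2·x^2)·g(x) = -2·x^3, leaving 2·x^2 - 3·x
  leading term 2·x^2: subtract (2·x)·g(x) = 2·x^2, leaving -3·x
  leading term -3·x: subtract (-3)·g(x) = -3·x, leaving 0
The remainder is 0, so f(x) = g(x) · h(x) with h(x) = -2·x^2 + 2·x - 3. Hence g | f, i.e. f ∈ (g).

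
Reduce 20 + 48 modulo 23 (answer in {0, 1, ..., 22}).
22

Reduce the summands first: 48 ≡ 2 (mod 23), so 20 + 48 ≡ 20 + 2 (mod 23). 20 + 2 = 22; 22 = 0·23 + 22, so (20 + 48) mod 23 = 22.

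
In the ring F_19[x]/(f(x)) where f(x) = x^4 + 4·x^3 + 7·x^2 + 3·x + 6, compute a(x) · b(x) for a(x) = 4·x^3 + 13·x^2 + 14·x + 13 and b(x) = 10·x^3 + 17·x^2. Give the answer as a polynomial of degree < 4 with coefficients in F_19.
Multiply as integer polynomials: a · b = 40·x^6 + 198·x^5 + 361·x^4 + 368·x^3 + 221·x^2. Reducing coefficients mod 19: a · b ≡ 2·x^6 + 8·x^5 + 7·x^3 + 12·x^2. Now divide by f(x) = x^4 + 4·x^3 + 7·x^2 + 3·x + 6 in F_19[x], eliminating the leading term at each step:
  leading term 2·x^6: subtract (2·x^2)·f(x) = 2·x^6 + 8·x^5 + 14·x^4 + 6·x^3 + 12·x^2, leaving 5·x^4 + x^3 (coefficients mod 19)
  leading term 5·x^4: subtract (5)·f(x) = 5·x^4 + x^3 + 16·x^2 + 15·x + 11, leaving 3·x^2 + 4·x + 8 (coefficients mod 19)
The degree is now < 4, so this is the remainder. Hence a · b ≡ 3·x^2 + 4·x + 8 in F_19[x]/(f).

Final answer: a · b ≡ 3·x^2 + 4·x + 8 (mod f(x))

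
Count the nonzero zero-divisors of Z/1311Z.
Z/1311Z has 518 nonzero zero-divisors

In Z/1311Z each nonzero element is either a unit (gcd with 1311 is 1) or a zero-divisor (gcd > 1). The number of units is φ(1311): factorise 1311 = 3 · 19 · 23, so φ(1311) = (3 − 1) · (19 − 1) · (23 − 1) = 2 · 18 · 22 = 792. The nonzero elements number 1311 − 1 = 1310. Hence the nonzero zero-divisors number 1310 − 792 = 518.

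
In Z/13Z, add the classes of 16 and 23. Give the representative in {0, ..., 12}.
0

Reduce the summands first: 16 ≡ 3, 23 ≡ 10 (mod 13), so 16 + 23 ≡ 3 + 10 (mod 13). 3 + 10 = 13; 13 = 1·13 + 0, so (16 + 23) mod 13 = 0.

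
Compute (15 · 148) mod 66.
Reduce the factors first: 148 ≡ 16 (mod 66), so 15 · 148 ≡ 15 · 16 (mod 66). 15 · 16 = 240. Dividing by 66: 240 = 3·66 + 42. So (15 · 148) mod 66 = 42.

Final answer: 42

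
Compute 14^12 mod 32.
Use repeated squaring. Binary(12) = 1100. Walk through the bits of the exponent 12 left-to-right: at each bit after the leading one, square the running value, then multiply by 14 if the bit is 1 (always reducing mod 32):
  bit 1 = 1 (leading): start with 14.
  bit 2 = 1: square 14^2 = 196 ≡ 4; bit is 1, so multiply 4·14 = 56 ≡ 24 (mod 32).
  bit 3 = 0: square 24^2 = 576 ≡ 0 (mod 32).
  bit 4 = 0: square 0^2 = 0 (mod 32).
Final value: 14^12 ≡ 0 (mod 32).

Final answer: 0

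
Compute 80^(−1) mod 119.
80^(−1) ≡ 61 (mod 119)

Apply the extended Euclidean algorithm to (119, 80), tracking rows (r, s, t) with s·119 + t·80 = r. Each division r_prev = q·r_cur + r_new produces the new row as (previous row) − q·(current row):
  row A: (119, 1, 0)   [1·119 + 0·80 = 119]
  row B: (80, 0, 1)   [0·119 + 1·80 = 80]
  119 = 1·80 + 39   → row C = row A − 1·row B = (39, 1, −1)   [check: 1·119 − 1·80 = 39]
  80 = 2·39 + 2   → row D = row B − 2·row C = (2, −2, 3)   [check: −2·119 + 3·80 = 2]
  39 = 19·2 + 1   → row E = row C − 19·row D = (1, 39, −58)   [check: 39·119 − 58·80 = 1]
  2 = 2·1 + 0   → remainder 0, stop. gcd = 1 (last nonzero row E).
The gcd is 1, so 80 is invertible mod 119. The last nonzero row gives 39·119 − 58·80 = 1, so t = −58. So 80^(−1) ≡ −58 ≡ 61 (mod 119). Verify: 80 · 61 = 4880 ≡ 1 (mod 119). ✓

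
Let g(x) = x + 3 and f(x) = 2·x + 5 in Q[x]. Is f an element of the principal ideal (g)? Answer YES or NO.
In Q[x] the ideal (g) consists of all multiples of g, so f ∈ (g) iff g | f, i.e. iff the remainder of f on division by g is 0. Divide f by g (g is monic, so eliminate the leading term of the running remainder at each step):
  leading term 2·x: subtract (2)·g(x) = 2·x + 6, leaving -1
The remainder r(x) = -1 ≠ 0 (and deg r < deg g), so g ∤ f, i.e. f ∉ (g).

Final answer: NO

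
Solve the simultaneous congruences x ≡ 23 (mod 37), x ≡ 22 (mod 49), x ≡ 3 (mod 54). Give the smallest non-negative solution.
The moduli 37, 49, 54 are pairwise coprime, so by the CRT there is a unique solution mod 37·49·54 = 97902.
Solve by successive substitution. Start with x ≡ 23 (mod 37).
  Combine with x ≡ 22 (mod 49): write x = 23 + 37·t and require 23 + 37·t ≡ 22 (mod 49), i.e. 37·t ≡ 22 − 23 ≡ 48 (mod 49). Since 37^(−1) ≡ 4 (mod 49), t ≡ 4·48 ≡ 45 (mod 49). So x ≡ 23 + 37·45 = 1688 (mod 1813).
  Combine with x ≡ 3 (mod 54): write x = 1688 + 1813·t and require 1688 + 1813·t ≡ 3 (mod 54), i.e. 1813·t ≡ 3 − 1688 ≡ 43 (mod 54). Since 1813^(−1) ≡ 7 (mod 54) (1813 ≡ 31 (mod 54)), t ≡ 7·43 ≡ 31 (mod 54). So x ≡ 1688 + 1813·31 = 57891 (mod 97902).
Unique solution in [0, 97902): x = 57891.

Final answer: x ≡ 57891 (mod 97902); the representative in [0, 97902) is 57891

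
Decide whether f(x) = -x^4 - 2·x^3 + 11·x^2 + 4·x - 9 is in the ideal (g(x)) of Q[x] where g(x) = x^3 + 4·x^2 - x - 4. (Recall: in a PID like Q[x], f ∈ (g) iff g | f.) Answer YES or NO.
In Q[x] the ideal (g) consists of all multiples of g, so f ∈ (g) iff g | f, i.e. iff the remainder of f on division by g is 0. Divide f by g (g is monic, so eliminate the leading term of the running remainder at each step):
  leading term -x^4: subtract (-x)·g(x) = -x^4 - 4·x^3 + x^2 + 4·x, leaving 2·x^3 + 10·x^2 - 9
  leading term 2·x^3: subtract (2)·g(x) = 2·x^3 + 8·x^2 - 2·x - 8, leaving 2·x^2 + 2·x - 1
The remainder r(x) = 2·x^2 + 2·x - 1 ≠ 0 (and deg r < deg g), so g ∤ f, i.e. f ∉ (g).

Final answer: NO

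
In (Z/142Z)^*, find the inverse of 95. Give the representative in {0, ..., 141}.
Apply the extended Euclidean algorithm to (142, 95), tracking rows (r, s, t) with s·142 + t·95 = r. Each division r_prev = q·r_cur + r_new produces the new row as (previous row) − q·(current row):
  row A: (142, 1, 0)   [1·142 + 0·95 = 142]
  row B: (95, 0, 1)   [0·142 + 1·95 = 95]
  142 = 1·95 + 47   → row C = row A − 1·row B = (47, 1, −1)   [check: 1·142 − 1·95 = 47]
  95 = 2·47 + 1   → row D = row B − 2·row C = (1, −2, 3)   [check: −2·142 + 3·95 = 1]
  47 = 47·1 + 0   → remainder 0, stop. gcd = 1 (last nonzero row D).
The gcd is 1, so 95 is invertible mod 142. The last nonzero row gives −2·142 + 3·95 = 1, so t = 3. So 95^(−1) ≡ 3 (mod 142). Verify: 95 · 3 = 285 ≡ 1 (mod 142). ✓

Final answer: 95^(−1) ≡ 3 (mod 142)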